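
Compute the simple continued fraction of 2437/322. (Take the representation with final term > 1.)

[7; 1, 1, 3, 6, 3, 2]

2437 = 7×322 + 183
322 = 1×183 + 139
183 = 1×139 + 44
139 = 3×44 + 7
44 = 6×7 + 2
7 = 3×2 + 1
2 = 2×1 + 0  (stop)
So 2437/322 = [7; 1, 1, 3, 6, 3, 2].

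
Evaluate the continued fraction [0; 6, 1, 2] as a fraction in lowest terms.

3/20

Fold from the inside: start with 2/1.
  1 + 1/2 = 3/2
  6 + 2/3 = 20/3
  0 + 3/20 = 3/20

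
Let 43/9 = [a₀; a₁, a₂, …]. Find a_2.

3

43 = 4·9 + 7   →  a_0 = 4
9 = 1·7 + 2   →  a_1 = 1
7 = 3·2 + 1   →  a_2 = 3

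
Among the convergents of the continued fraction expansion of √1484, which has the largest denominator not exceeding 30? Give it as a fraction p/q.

886/23

√1484 = [38; 1, 1, 10, 1, 1, 76, …] (period length 6).
Convergents:
  p_0/q_0 = 38/1
  p_1/q_1 = 39/1
  p_2/q_2 = 77/2
  p_3/q_3 = 809/21
  p_4/q_4 = 886/23
  p_5/q_5 = 1695/44
q_4 = 23 ≤ 30 < 44 = q_5, so the answer is 886/23.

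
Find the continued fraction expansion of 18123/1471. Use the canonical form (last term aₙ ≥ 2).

[12; 3, 8, 8, 3, 2]

18123 = 12·1471 + 471
1471 = 3·471 + 58
471 = 8·58 + 7
58 = 8·7 + 2
7 = 3·2 + 1
2 = 2·1 + 0  (stop)
So 18123/1471 = [12; 3, 8, 8, 3, 2].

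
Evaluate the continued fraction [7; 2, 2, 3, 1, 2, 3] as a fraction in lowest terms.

1519/205

Using pₖ = aₖpₖ₋₁ + pₖ₋₂ and qₖ = aₖqₖ₋₁ + qₖ₋₂:
  k=0: a=7, p=7, q=1
  k=1: a=2, p=15, q=2
  k=2: a=2, p=37, q=5
  k=3: a=3, p=126, q=17
  k=4: a=1, p=163, q=22
  k=5: a=2, p=452, q=61
  k=6: a=3, p=1519, q=205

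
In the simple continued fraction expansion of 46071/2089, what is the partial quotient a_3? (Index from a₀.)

46071 = 22·2089 + 113   →  a_0 = 22
2089 = 18·113 + 55   →  a_1 = 18
113 = 2·55 + 3   →  a_2 = 2
55 = 18·3 + 1   →  a_3 = 18

18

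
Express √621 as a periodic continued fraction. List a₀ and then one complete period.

[24; 1, 11, 2, 11, 1, 48]

a₀ = ⌊√621⌋ = 24.
With m₀=0, d₀=1 and mₖ₊₁ = dₖaₖ − mₖ, dₖ₊₁ = (n − mₖ₊₁²)/dₖ, aₖ₊₁ = ⌊(a₀+mₖ₊₁)/dₖ₊₁⌋:
  k=1: m=24, d=45, a=1
  k=2: m=21, d=4, a=11
  k=3: m=23, d=23, a=2
  k=4: m=23, d=4, a=11
  k=5: m=21, d=45, a=1
  k=6: m=24, d=1, a=48
d=1 and a=2a₀=48 at k=6, so the next step gives (m, d) = (24, 45) again — its k=1 value — and the period has length 6.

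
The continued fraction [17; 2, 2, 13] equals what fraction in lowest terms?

Using pₖ = aₖpₖ₋₁ + pₖ₋₂ and qₖ = aₖqₖ₋₁ + qₖ₋₂:
  k=0: a=17, p=17, q=1
  k=1: a=2, p=35, q=2
  k=2: a=2, p=87, q=5
  k=3: a=13, p=1166, q=67

1166/67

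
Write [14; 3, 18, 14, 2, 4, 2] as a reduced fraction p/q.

Fold from the inside: start with 2/1.
  4 + 1/2 = 9/2
  2 + 2/9 = 20/9
  14 + 9/20 = 289/20
  18 + 20/289 = 5222/289
  3 + 289/5222 = 15955/5222
  14 + 5222/15955 = 228592/15955

228592/15955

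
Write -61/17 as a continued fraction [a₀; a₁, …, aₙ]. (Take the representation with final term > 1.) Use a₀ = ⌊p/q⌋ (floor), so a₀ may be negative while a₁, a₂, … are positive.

-61 = -4*17 + 7
17 = 2*7 + 3
7 = 2*3 + 1
3 = 3*1 + 0  (stop)
So -61/17 = [-4; 2, 2, 3].

[-4; 2, 2, 3]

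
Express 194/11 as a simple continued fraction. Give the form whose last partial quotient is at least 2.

194 = 17*11 + 7
11 = 1*7 + 4
7 = 1*4 + 3
4 = 1*3 + 1
3 = 3*1 + 0  (stop)
So 194/11 = [17; 1, 1, 1, 3].

[17; 1, 1, 1, 3]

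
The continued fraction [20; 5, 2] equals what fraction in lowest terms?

222/11

Using pₖ = aₖpₖ₋₁ + pₖ₋₂ and qₖ = aₖqₖ₋₁ + qₖ₋₂:
  k=0: a=20, p=20, q=1
  k=1: a=5, p=101, q=5
  k=2: a=2, p=222, q=11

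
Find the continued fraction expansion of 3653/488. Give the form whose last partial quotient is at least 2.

3653 = 7*488 + 237
488 = 2*237 + 14
237 = 16*14 + 13
14 = 1*13 + 1
13 = 13*1 + 0  (stop)
So 3653/488 = [7; 2, 16, 1, 13].

[7; 2, 16, 1, 13]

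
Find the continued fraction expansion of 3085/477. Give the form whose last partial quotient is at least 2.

3085 = 6*477 + 223
477 = 2*223 + 31
223 = 7*31 + 6
31 = 5*6 + 1
6 = 6*1 + 0  (stop)
So 3085/477 = [6; 2, 7, 5, 6].

[6; 2, 7, 5, 6]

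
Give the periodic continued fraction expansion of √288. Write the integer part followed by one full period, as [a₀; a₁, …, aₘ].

[16; 1, 32]

a₀ = ⌊√288⌋ = 16.
With m₀=0, d₀=1 and mₖ₊₁ = dₖaₖ − mₖ, dₖ₊₁ = (n − mₖ₊₁²)/dₖ, aₖ₊₁ = ⌊(a₀+mₖ₊₁)/dₖ₊₁⌋:
  k=1: m=16, d=32, a=1
  k=2: m=16, d=1, a=32
d=1 and a=2a₀=32 at k=2, so the next step gives (m, d) = (16, 32) again — its k=1 value — and the period has length 2.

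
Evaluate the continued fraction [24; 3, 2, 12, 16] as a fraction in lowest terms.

33978/1399

Using pₖ = aₖpₖ₋₁ + pₖ₋₂ and qₖ = aₖqₖ₋₁ + qₖ₋₂:
  k=0: a=24, p=24, q=1
  k=1: a=3, p=73, q=3
  k=2: a=2, p=170, q=7
  k=3: a=12, p=2113, q=87
  k=4: a=16, p=33978, q=1399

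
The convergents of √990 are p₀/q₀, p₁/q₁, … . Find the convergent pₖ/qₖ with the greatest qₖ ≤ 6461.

√990 = [31; 2, 6, 2, 62, …] (period length 4).
Convergents:
  p_0/q_0 = 31/1
  p_1/q_1 = 63/2
  p_2/q_2 = 409/13
  p_3/q_3 = 881/28
  p_4/q_4 = 55031/1749
  p_5/q_5 = 110943/3526
  p_6/q_6 = 720689/22905
q_5 = 3526 ≤ 6461 < 22905 = q_6, so the answer is 110943/3526.

110943/3526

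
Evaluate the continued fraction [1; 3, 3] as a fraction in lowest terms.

Fold from the inside: start with 3/1.
  3 + 1/3 = 10/3
  1 + 3/10 = 13/10

13/10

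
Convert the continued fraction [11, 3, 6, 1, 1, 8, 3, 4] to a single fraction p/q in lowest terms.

Using pₖ = aₖpₖ₋₁ + pₖ₋₂ and qₖ = aₖqₖ₋₁ + qₖ₋₂:
  k=0: a=11, p=11, q=1
  k=1: a=3, p=34, q=3
  k=2: a=6, p=215, q=19
  k=3: a=1, p=249, q=22
  k=4: a=1, p=464, q=41
  k=5: a=8, p=3961, q=350
  k=6: a=3, p=12347, q=1091
  k=7: a=4, p=53349, q=4714

53349/4714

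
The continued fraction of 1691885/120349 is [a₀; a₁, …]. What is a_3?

8

1691885 = 14·120349 + 6999   →  a_0 = 14
120349 = 17·6999 + 1366   →  a_1 = 17
6999 = 5·1366 + 169   →  a_2 = 5
1366 = 8·169 + 14   →  a_3 = 8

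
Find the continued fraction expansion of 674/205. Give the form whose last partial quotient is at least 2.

[3; 3, 2, 9, 3]

674 = 3*205 + 59
205 = 3*59 + 28
59 = 2*28 + 3
28 = 9*3 + 1
3 = 3*1 + 0  (stop)
So 674/205 = [3; 3, 2, 9, 3].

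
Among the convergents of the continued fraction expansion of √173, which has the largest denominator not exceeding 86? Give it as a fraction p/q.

√173 = [13; 6, 1, 1, 6, 26, …] (period length 5).
Convergents:
  p_0/q_0 = 13/1
  p_1/q_1 = 79/6
  p_2/q_2 = 92/7
  p_3/q_3 = 171/13
  p_4/q_4 = 1118/85
  p_5/q_5 = 29239/2223
q_4 = 85 ≤ 86 < 2223 = q_5, so the answer is 1118/85.

1118/85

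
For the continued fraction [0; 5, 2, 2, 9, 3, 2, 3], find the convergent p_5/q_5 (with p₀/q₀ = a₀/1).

Using pₖ = aₖpₖ₋₁ + pₖ₋₂, qₖ = aₖqₖ₋₁ + qₖ₋₂ (with p₋₁=1, p₋₂=0, q₋₁=0, q₋₂=1):
  k=0: a=0, p=0, q=1
  k=1: a=5, p=1, q=5
  k=2: a=2, p=2, q=11
  k=3: a=2, p=5, q=27
  k=4: a=9, p=47, q=254
  k=5: a=3, p=146, q=789

146/789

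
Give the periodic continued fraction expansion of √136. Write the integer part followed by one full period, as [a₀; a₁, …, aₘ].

a₀ = ⌊√136⌋ = 11.
With m₀=0, d₀=1 and mₖ₊₁ = dₖaₖ − mₖ, dₖ₊₁ = (n − mₖ₊₁²)/dₖ, aₖ₊₁ = ⌊(a₀+mₖ₊₁)/dₖ₊₁⌋:
  k=1: m=11, d=15, a=1
  k=2: m=4, d=8, a=1
  k=3: m=4, d=15, a=1
  k=4: m=11, d=1, a=22
d=1 and a=2a₀=22 at k=4, so the next step gives (m, d) = (11, 15) again — its k=1 value — and the period has length 4.

[11; 1, 1, 1, 22]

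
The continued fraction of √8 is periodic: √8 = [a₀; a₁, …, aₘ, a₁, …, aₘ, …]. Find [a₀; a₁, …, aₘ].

[2; 1, 4]

a₀ = ⌊√8⌋ = 2.
With m₀=0, d₀=1 and mₖ₊₁ = dₖaₖ − mₖ, dₖ₊₁ = (n − mₖ₊₁²)/dₖ, aₖ₊₁ = ⌊(a₀+mₖ₊₁)/dₖ₊₁⌋:
  k=1: m=2, d=4, a=1
  k=2: m=2, d=1, a=4
d=1 and a=2a₀=4 at k=2, so the next step gives (m, d) = (2, 4) again — its k=1 value — and the period has length 2.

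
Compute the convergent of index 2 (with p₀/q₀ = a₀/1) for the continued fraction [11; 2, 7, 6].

172/15

Using pₖ = aₖpₖ₋₁ + pₖ₋₂, qₖ = aₖqₖ₋₁ + qₖ₋₂ (with p₋₁=1, p₋₂=0, q₋₁=0, q₋₂=1):
  k=0: a=11, p=11, q=1
  k=1: a=2, p=23, q=2
  k=2: a=7, p=172, q=15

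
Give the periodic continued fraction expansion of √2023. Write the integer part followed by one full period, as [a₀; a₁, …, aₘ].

[44; 1, 43, 1, 88]

a₀ = ⌊√2023⌋ = 44.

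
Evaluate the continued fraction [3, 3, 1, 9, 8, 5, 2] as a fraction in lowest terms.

Fold from the inside: start with 2/1.
  5 + 1/2 = 11/2
  8 + 2/11 = 90/11
  9 + 11/90 = 821/90
  1 + 90/821 = 911/821
  3 + 821/911 = 3554/911
  3 + 911/3554 = 11573/3554

11573/3554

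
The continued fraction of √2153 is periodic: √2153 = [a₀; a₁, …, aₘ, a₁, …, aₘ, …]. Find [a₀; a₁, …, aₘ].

a₀ = ⌊√2153⌋ = 46.
With m₀=0, d₀=1 and mₖ₊₁ = dₖaₖ − mₖ, dₖ₊₁ = (n − mₖ₊₁²)/dₖ, aₖ₊₁ = ⌊(a₀+mₖ₊₁)/dₖ₊₁⌋:
  k=1: m=46, d=37, a=2
  k=2: m=28, d=37, a=2
  k=3: m=46, d=1, a=92
d=1 and a=2a₀=92 at k=3, so the next step gives (m, d) = (46, 37) again — its k=1 value — and the period has length 3.

[46; 2, 2, 92]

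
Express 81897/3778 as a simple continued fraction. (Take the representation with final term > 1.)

81897 = 21·3778 + 2559
3778 = 1·2559 + 1219
2559 = 2·1219 + 121
1219 = 10·121 + 9
121 = 13·9 + 4
9 = 2·4 + 1
4 = 4·1 + 0  (stop)
So 81897/3778 = [21; 1, 2, 10, 13, 2, 4].

[21; 1, 2, 10, 13, 2, 4]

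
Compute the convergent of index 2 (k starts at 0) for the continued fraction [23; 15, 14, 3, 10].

4867/211

Using pₖ = aₖpₖ₋₁ + pₖ₋₂, qₖ = aₖqₖ₋₁ + qₖ₋₂ (with p₋₁=1, p₋₂=0, q₋₁=0, q₋₂=1):
  k=0: a=23, p=23, q=1
  k=1: a=15, p=346, q=15
  k=2: a=14, p=4867, q=211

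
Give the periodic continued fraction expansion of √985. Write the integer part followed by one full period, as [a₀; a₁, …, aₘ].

a₀ = ⌊√985⌋ = 31.
With m₀=0, d₀=1 and mₖ₊₁ = dₖaₖ − mₖ, dₖ₊₁ = (n − mₖ₊₁²)/dₖ, aₖ₊₁ = ⌊(a₀+mₖ₊₁)/dₖ₊₁⌋:
  k=1: m=31, d=24, a=2
  k=2: m=17, d=29, a=1
  k=3: m=12, d=29, a=1
  k=4: m=17, d=24, a=2
  k=5: m=31, d=1, a=62
d=1 and a=2a₀=62 at k=5, so the next step gives (m, d) = (31, 24) again — its k=1 value — and the period has length 5.

[31; 2, 1, 1, 2, 62]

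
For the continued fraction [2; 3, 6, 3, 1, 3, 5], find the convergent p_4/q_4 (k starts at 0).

Using pₖ = aₖpₖ₋₁ + pₖ₋₂, qₖ = aₖqₖ₋₁ + qₖ₋₂ (with p₋₁=1, p₋₂=0, q₋₁=0, q₋₂=1):
  k=0: a=2, p=2, q=1
  k=1: a=3, p=7, q=3
  k=2: a=6, p=44, q=19
  k=3: a=3, p=139, q=60
  k=4: a=1, p=183, q=79

183/79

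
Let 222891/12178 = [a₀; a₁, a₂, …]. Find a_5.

222891 = 18·12178 + 3687   →  a_0 = 18
12178 = 3·3687 + 1117   →  a_1 = 3
3687 = 3·1117 + 336   →  a_2 = 3
1117 = 3·336 + 109   →  a_3 = 3
336 = 3·109 + 9   →  a_4 = 3
109 = 12·9 + 1   →  a_5 = 12

12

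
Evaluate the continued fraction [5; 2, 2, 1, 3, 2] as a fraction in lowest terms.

Using pₖ = aₖpₖ₋₁ + pₖ₋₂ and qₖ = aₖqₖ₋₁ + qₖ₋₂:
  k=0: a=5, p=5, q=1
  k=1: a=2, p=11, q=2
  k=2: a=2, p=27, q=5
  k=3: a=1, p=38, q=7
  k=4: a=3, p=141, q=26
  k=5: a=2, p=320, q=59

320/59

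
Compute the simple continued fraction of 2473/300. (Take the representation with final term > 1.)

[8; 4, 9, 8]

2473 = 8·300 + 73
300 = 4·73 + 8
73 = 9·8 + 1
8 = 8·1 + 0  (stop)
So 2473/300 = [8; 4, 9, 8].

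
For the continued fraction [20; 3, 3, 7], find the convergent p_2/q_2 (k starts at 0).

Using pₖ = aₖpₖ₋₁ + pₖ₋₂, qₖ = aₖqₖ₋₁ + qₖ₋₂ (with p₋₁=1, p₋₂=0, q₋₁=0, q₋₂=1):
  k=0: a=20, p=20, q=1
  k=1: a=3, p=61, q=3
  k=2: a=3, p=203, q=10

203/10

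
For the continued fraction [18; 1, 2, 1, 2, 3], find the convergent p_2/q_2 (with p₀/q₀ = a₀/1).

56/3

Using pₖ = aₖpₖ₋₁ + pₖ₋₂, qₖ = aₖqₖ₋₁ + qₖ₋₂ (with p₋₁=1, p₋₂=0, q₋₁=0, q₋₂=1):
  k=0: a=18, p=18, q=1
  k=1: a=1, p=19, q=1
  k=2: a=2, p=56, q=3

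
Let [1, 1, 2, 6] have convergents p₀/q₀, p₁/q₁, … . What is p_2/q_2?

Using pₖ = aₖpₖ₋₁ + pₖ₋₂, qₖ = aₖqₖ₋₁ + qₖ₋₂ (with p₋₁=1, p₋₂=0, q₋₁=0, q₋₂=1):
  k=0: a=1, p=1, q=1
  k=1: a=1, p=2, q=1
  k=2: a=2, p=5, q=3

5/3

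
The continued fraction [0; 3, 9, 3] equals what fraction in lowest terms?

28/87

Fold from the inside: start with 3/1.
  9 + 1/3 = 28/3
  3 + 3/28 = 87/28
  0 + 28/87 = 28/87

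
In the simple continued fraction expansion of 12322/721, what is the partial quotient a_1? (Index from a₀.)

12322 = 17·721 + 65   →  a_0 = 17
721 = 11·65 + 6   →  a_1 = 11

11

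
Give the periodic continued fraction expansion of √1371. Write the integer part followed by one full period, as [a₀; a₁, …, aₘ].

[37; 37, 74]

a₀ = ⌊√1371⌋ = 37.
With m₀=0, d₀=1 and mₖ₊₁ = dₖaₖ − mₖ, dₖ₊₁ = (n − mₖ₊₁²)/dₖ, aₖ₊₁ = ⌊(a₀+mₖ₊₁)/dₖ₊₁⌋:
  k=1: m=37, d=2, a=37
  k=2: m=37, d=1, a=74
d=1 and a=2a₀=74 at k=2, so the next step gives (m, d) = (37, 2) again — its k=1 value — and the period has length 2.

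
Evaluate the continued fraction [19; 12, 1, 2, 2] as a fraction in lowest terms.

1698/89

Using pₖ = aₖpₖ₋₁ + pₖ₋₂ and qₖ = aₖqₖ₋₁ + qₖ₋₂:
  k=0: a=19, p=19, q=1
  k=1: a=12, p=229, q=12
  k=2: a=1, p=248, q=13
  k=3: a=2, p=725, q=38
  k=4: a=2, p=1698, q=89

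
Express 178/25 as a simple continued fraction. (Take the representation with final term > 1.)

178 = 7·25 + 3
25 = 8·3 + 1
3 = 3·1 + 0  (stop)
So 178/25 = [7; 8, 3].

[7; 8, 3]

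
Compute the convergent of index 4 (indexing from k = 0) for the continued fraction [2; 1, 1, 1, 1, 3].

13/5

Using pₖ = aₖpₖ₋₁ + pₖ₋₂, qₖ = aₖqₖ₋₁ + qₖ₋₂ (with p₋₁=1, p₋₂=0, q₋₁=0, q₋₂=1):
  k=0: a=2, p=2, q=1
  k=1: a=1, p=3, q=1
  k=2: a=1, p=5, q=2
  k=3: a=1, p=8, q=3
  k=4: a=1, p=13, q=5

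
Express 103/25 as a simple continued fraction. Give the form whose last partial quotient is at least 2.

103 = 4·25 + 3
25 = 8·3 + 1
3 = 3·1 + 0  (stop)
So 103/25 = [4; 8, 3].

[4; 8, 3]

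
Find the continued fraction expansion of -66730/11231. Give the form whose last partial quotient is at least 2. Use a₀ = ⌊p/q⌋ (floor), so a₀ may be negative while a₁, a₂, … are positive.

-66730 = -6·11231 + 656
11231 = 17·656 + 79
656 = 8·79 + 24
79 = 3·24 + 7
24 = 3·7 + 3
7 = 2·3 + 1
3 = 3·1 + 0  (stop)
So -66730/11231 = [-6; 17, 8, 3, 3, 2, 3].

[-6; 17, 8, 3, 3, 2, 3]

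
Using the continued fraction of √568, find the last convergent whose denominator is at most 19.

√568 = [23; 1, 4, 1, 46, …] (period length 4).
Convergents:
  p_0/q_0 = 23/1
  p_1/q_1 = 24/1
  p_2/q_2 = 119/5
  p_3/q_3 = 143/6
  p_4/q_4 = 6697/281
q_3 = 6 ≤ 19 < 281 = q_4, so the answer is 143/6.

143/6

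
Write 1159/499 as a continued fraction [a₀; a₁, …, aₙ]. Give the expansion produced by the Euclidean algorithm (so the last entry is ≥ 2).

[2; 3, 10, 16]

1159 = 2*499 + 161
499 = 3*161 + 16
161 = 10*16 + 1
16 = 16*1 + 0  (stop)
So 1159/499 = [2; 3, 10, 16].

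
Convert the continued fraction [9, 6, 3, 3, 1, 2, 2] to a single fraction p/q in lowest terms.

Using pₖ = aₖpₖ₋₁ + pₖ₋₂ and qₖ = aₖqₖ₋₁ + qₖ₋₂:
  k=0: a=9, p=9, q=1
  k=1: a=6, p=55, q=6
  k=2: a=3, p=174, q=19
  k=3: a=3, p=577, q=63
  k=4: a=1, p=751, q=82
  k=5: a=2, p=2079, q=227
  k=6: a=2, p=4909, q=536

4909/536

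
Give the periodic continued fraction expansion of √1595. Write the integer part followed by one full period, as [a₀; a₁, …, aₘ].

[39; 1, 14, 1, 78]

a₀ = ⌊√1595⌋ = 39.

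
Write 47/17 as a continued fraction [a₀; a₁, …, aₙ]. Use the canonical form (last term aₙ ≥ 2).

47 = 2×17 + 13
17 = 1×13 + 4
13 = 3×4 + 1
4 = 4×1 + 0  (stop)
So 47/17 = [2; 1, 3, 4].

[2; 1, 3, 4]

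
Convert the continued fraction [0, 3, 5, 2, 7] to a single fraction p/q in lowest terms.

82/261

Fold from the inside: start with 7/1.
  2 + 1/7 = 15/7
  5 + 7/15 = 82/15
  3 + 15/82 = 261/82
  0 + 82/261 = 82/261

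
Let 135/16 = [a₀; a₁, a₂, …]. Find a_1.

135 = 8·16 + 7   →  a_0 = 8
16 = 2·7 + 2   →  a_1 = 2

2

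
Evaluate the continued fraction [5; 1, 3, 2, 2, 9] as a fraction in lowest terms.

Fold from the inside: start with 9/1.
  2 + 1/9 = 19/9
  2 + 9/19 = 47/19
  3 + 19/47 = 160/47
  1 + 47/160 = 207/160
  5 + 160/207 = 1195/207

1195/207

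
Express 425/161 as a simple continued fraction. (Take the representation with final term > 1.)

425 = 2·161 + 103
161 = 1·103 + 58
103 = 1·58 + 45
58 = 1·45 + 13
45 = 3·13 + 6
13 = 2·6 + 1
6 = 6·1 + 0  (stop)
So 425/161 = [2; 1, 1, 1, 3, 2, 6].

[2; 1, 1, 1, 3, 2, 6]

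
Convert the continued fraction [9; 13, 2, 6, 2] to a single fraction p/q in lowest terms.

3421/377

Fold from the inside: start with 2/1.
  6 + 1/2 = 13/2
  2 + 2/13 = 28/13
  13 + 13/28 = 377/28
  9 + 28/377 = 3421/377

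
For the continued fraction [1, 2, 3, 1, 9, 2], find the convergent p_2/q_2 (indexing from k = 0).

Using pₖ = aₖpₖ₋₁ + pₖ₋₂, qₖ = aₖqₖ₋₁ + qₖ₋₂ (with p₋₁=1, p₋₂=0, q₋₁=0, q₋₂=1):
  k=0: a=1, p=1, q=1
  k=1: a=2, p=3, q=2
  k=2: a=3, p=10, q=7

10/7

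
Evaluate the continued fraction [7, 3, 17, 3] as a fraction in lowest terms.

Using pₖ = aₖpₖ₋₁ + pₖ₋₂ and qₖ = aₖqₖ₋₁ + qₖ₋₂:
  k=0: a=7, p=7, q=1
  k=1: a=3, p=22, q=3
  k=2: a=17, p=381, q=52
  k=3: a=3, p=1165, q=159

1165/159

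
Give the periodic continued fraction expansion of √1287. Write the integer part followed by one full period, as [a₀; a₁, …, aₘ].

[35; 1, 6, 1, 70]

a₀ = ⌊√1287⌋ = 35.
With m₀=0, d₀=1 and mₖ₊₁ = dₖaₖ − mₖ, dₖ₊₁ = (n − mₖ₊₁²)/dₖ, aₖ₊₁ = ⌊(a₀+mₖ₊₁)/dₖ₊₁⌋:
  k=1: m=35, d=62, a=1
  k=2: m=27, d=9, a=6
  k=3: m=27, d=62, a=1
  k=4: m=35, d=1, a=70
d=1 and a=2a₀=70 at k=4, so the next step gives (m, d) = (35, 62) again — its k=1 value — and the period has length 4.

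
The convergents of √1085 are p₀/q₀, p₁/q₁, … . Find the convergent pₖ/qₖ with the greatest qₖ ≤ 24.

√1085 = [32; 1, 15, 2, 15, 1, 64, …] (period length 6).
Convergents:
  p_0/q_0 = 32/1
  p_1/q_1 = 33/1
  p_2/q_2 = 527/16
  p_3/q_3 = 1087/33
q_2 = 16 ≤ 24 < 33 = q_3, so the answer is 527/16.

527/16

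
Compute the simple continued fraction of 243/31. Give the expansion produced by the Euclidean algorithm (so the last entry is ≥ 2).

[7; 1, 5, 5]

243 = 7×31 + 26
31 = 1×26 + 5
26 = 5×5 + 1
5 = 5×1 + 0  (stop)
So 243/31 = [7; 1, 5, 5].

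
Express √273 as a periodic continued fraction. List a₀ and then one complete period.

[16; 1, 1, 10, 1, 1, 32]

a₀ = ⌊√273⌋ = 16.
With m₀=0, d₀=1 and mₖ₊₁ = dₖaₖ − mₖ, dₖ₊₁ = (n − mₖ₊₁²)/dₖ, aₖ₊₁ = ⌊(a₀+mₖ₊₁)/dₖ₊₁⌋:
  k=1: m=16, d=17, a=1
  k=2: m=1, d=16, a=1
  k=3: m=15, d=3, a=10
  k=4: m=15, d=16, a=1
  k=5: m=1, d=17, a=1
  k=6: m=16, d=1, a=32
d=1 and a=2a₀=32 at k=6, so the next step gives (m, d) = (16, 17) again — its k=1 value — and the period has length 6.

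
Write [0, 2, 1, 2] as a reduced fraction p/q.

Using pₖ = aₖpₖ₋₁ + pₖ₋₂ and qₖ = aₖqₖ₋₁ + qₖ₋₂:
  k=0: a=0, p=0, q=1
  k=1: a=2, p=1, q=2
  k=2: a=1, p=1, q=3
  k=3: a=2, p=3, q=8

3/8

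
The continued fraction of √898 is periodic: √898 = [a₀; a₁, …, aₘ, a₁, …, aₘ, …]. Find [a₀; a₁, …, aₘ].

[29; 1, 28, 1, 58]

a₀ = ⌊√898⌋ = 29.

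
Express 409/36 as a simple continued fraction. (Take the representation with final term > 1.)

409 = 11·36 + 13
36 = 2·13 + 10
13 = 1·10 + 3
10 = 3·3 + 1
3 = 3·1 + 0  (stop)
So 409/36 = [11; 2, 1, 3, 3].

[11; 2, 1, 3, 3]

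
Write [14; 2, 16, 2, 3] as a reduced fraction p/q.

Using pₖ = aₖpₖ₋₁ + pₖ₋₂ and qₖ = aₖqₖ₋₁ + qₖ₋₂:
  k=0: a=14, p=14, q=1
  k=1: a=2, p=29, q=2
  k=2: a=16, p=478, q=33
  k=3: a=2, p=985, q=68
  k=4: a=3, p=3433, q=237

3433/237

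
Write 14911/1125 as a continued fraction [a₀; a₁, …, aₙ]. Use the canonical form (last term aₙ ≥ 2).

14911 = 13×1125 + 286
1125 = 3×286 + 267
286 = 1×267 + 19
267 = 14×19 + 1
19 = 19×1 + 0  (stop)
So 14911/1125 = [13; 3, 1, 14, 19].

[13; 3, 1, 14, 19]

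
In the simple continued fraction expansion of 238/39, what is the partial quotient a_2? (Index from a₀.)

1

238 = 6·39 + 4   →  a_0 = 6
39 = 9·4 + 3   →  a_1 = 9
4 = 1·3 + 1   →  a_2 = 1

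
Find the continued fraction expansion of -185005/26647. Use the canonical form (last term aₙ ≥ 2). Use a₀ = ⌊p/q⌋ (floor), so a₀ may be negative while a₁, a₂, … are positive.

-185005 = -7*26647 + 1524
26647 = 17*1524 + 739
1524 = 2*739 + 46
739 = 16*46 + 3
46 = 15*3 + 1
3 = 3*1 + 0  (stop)
So -185005/26647 = [-7; 17, 2, 16, 15, 3].

[-7; 17, 2, 16, 15, 3]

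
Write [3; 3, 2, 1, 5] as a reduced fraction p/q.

Using pₖ = aₖpₖ₋₁ + pₖ₋₂ and qₖ = aₖqₖ₋₁ + qₖ₋₂:
  k=0: a=3, p=3, q=1
  k=1: a=3, p=10, q=3
  k=2: a=2, p=23, q=7
  k=3: a=1, p=33, q=10
  k=4: a=5, p=188, q=57

188/57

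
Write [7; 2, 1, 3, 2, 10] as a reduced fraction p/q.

1921/261

Fold from the inside: start with 10/1.
  2 + 1/10 = 21/10
  3 + 10/21 = 73/21
  1 + 21/73 = 94/73
  2 + 73/94 = 261/94
  7 + 94/261 = 1921/261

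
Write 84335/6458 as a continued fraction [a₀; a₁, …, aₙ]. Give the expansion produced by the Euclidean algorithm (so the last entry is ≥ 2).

[13; 16, 1, 19, 19]

84335 = 13*6458 + 381
6458 = 16*381 + 362
381 = 1*362 + 19
362 = 19*19 + 1
19 = 19*1 + 0  (stop)
So 84335/6458 = [13; 16, 1, 19, 19].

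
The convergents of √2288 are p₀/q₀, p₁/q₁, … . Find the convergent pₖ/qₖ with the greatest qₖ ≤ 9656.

√2288 = [47; 1, 4, 1, 94, …] (period length 4).
Convergents:
  p_0/q_0 = 47/1
  p_1/q_1 = 48/1
  p_2/q_2 = 239/5
  p_3/q_3 = 287/6
  p_4/q_4 = 27217/569
  p_5/q_5 = 27504/575
  p_6/q_6 = 137233/2869
  p_7/q_7 = 164737/3444
  p_8/q_8 = 15622511/326605
q_7 = 3444 ≤ 9656 < 326605 = q_8, so the answer is 164737/3444.

164737/3444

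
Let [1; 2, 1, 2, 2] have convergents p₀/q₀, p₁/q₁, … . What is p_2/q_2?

4/3

Using pₖ = aₖpₖ₋₁ + pₖ₋₂, qₖ = aₖqₖ₋₁ + qₖ₋₂ (with p₋₁=1, p₋₂=0, q₋₁=0, q₋₂=1):
  k=0: a=1, p=1, q=1
  k=1: a=2, p=3, q=2
  k=2: a=1, p=4, q=3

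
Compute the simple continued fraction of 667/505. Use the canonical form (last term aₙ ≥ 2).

667 = 1*505 + 162
505 = 3*162 + 19
162 = 8*19 + 10
19 = 1*10 + 9
10 = 1*9 + 1
9 = 9*1 + 0  (stop)
So 667/505 = [1; 3, 8, 1, 1, 9].

[1; 3, 8, 1, 1, 9]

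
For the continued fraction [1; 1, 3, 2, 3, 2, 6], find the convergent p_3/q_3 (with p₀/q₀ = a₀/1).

Using pₖ = aₖpₖ₋₁ + pₖ₋₂, qₖ = aₖqₖ₋₁ + qₖ₋₂ (with p₋₁=1, p₋₂=0, q₋₁=0, q₋₂=1):
  k=0: a=1, p=1, q=1
  k=1: a=1, p=2, q=1
  k=2: a=3, p=7, q=4
  k=3: a=2, p=16, q=9

16/9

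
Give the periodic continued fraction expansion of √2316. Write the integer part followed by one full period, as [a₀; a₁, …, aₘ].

[48; 8, 96]

a₀ = ⌊√2316⌋ = 48.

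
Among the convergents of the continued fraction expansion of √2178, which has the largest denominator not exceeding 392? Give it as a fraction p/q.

√2178 = [46; 1, 2, 46, 2, 1, 92, …] (period length 6).
Convergents:
  p_0/q_0 = 46/1
  p_1/q_1 = 47/1
  p_2/q_2 = 140/3
  p_3/q_3 = 6487/139
  p_4/q_4 = 13114/281
  p_5/q_5 = 19601/420
q_4 = 281 ≤ 392 < 420 = q_5, so the answer is 13114/281.

13114/281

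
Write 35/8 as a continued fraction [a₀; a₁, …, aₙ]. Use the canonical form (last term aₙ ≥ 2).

[4; 2, 1, 2]

35 = 4·8 + 3
8 = 2·3 + 2
3 = 1·2 + 1
2 = 2·1 + 0  (stop)
So 35/8 = [4; 2, 1, 2].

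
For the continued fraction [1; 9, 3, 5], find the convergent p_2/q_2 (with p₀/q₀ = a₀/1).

31/28

Using pₖ = aₖpₖ₋₁ + pₖ₋₂, qₖ = aₖqₖ₋₁ + qₖ₋₂ (with p₋₁=1, p₋₂=0, q₋₁=0, q₋₂=1):
  k=0: a=1, p=1, q=1
  k=1: a=9, p=10, q=9
  k=2: a=3, p=31, q=28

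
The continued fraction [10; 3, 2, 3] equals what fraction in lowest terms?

247/24

Fold from the inside: start with 3/1.
  2 + 1/3 = 7/3
  3 + 3/7 = 24/7
  10 + 7/24 = 247/24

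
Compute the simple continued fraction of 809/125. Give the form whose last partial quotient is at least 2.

[6; 2, 8, 2, 3]

809 = 6·125 + 59
125 = 2·59 + 7
59 = 8·7 + 3
7 = 2·3 + 1
3 = 3·1 + 0  (stop)
So 809/125 = [6; 2, 8, 2, 3].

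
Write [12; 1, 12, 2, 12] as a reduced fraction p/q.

4356/337

Using pₖ = aₖpₖ₋₁ + pₖ₋₂ and qₖ = aₖqₖ₋₁ + qₖ₋₂:
  k=0: a=12, p=12, q=1
  k=1: a=1, p=13, q=1
  k=2: a=12, p=168, q=13
  k=3: a=2, p=349, q=27
  k=4: a=12, p=4356, q=337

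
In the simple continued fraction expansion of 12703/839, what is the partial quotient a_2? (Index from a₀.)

9

12703 = 15·839 + 118   →  a_0 = 15
839 = 7·118 + 13   →  a_1 = 7
118 = 9·13 + 1   →  a_2 = 9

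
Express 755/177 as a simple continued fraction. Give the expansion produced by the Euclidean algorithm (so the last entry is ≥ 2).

755 = 4·177 + 47
177 = 3·47 + 36
47 = 1·36 + 11
36 = 3·11 + 3
11 = 3·3 + 2
3 = 1·2 + 1
2 = 2·1 + 0  (stop)
So 755/177 = [4; 3, 1, 3, 3, 1, 2].

[4; 3, 1, 3, 3, 1, 2]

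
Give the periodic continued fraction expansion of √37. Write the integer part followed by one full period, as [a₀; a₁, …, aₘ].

[6; 12]

a₀ = ⌊√37⌋ = 6.
With m₀=0, d₀=1 and mₖ₊₁ = dₖaₖ − mₖ, dₖ₊₁ = (n − mₖ₊₁²)/dₖ, aₖ₊₁ = ⌊(a₀+mₖ₊₁)/dₖ₊₁⌋:
  k=1: m=6, d=1, a=12
d=1 and a=2a₀=12 at k=1, so the next step gives (m, d) = (6, 1) again — its k=1 value — and the period has length 1.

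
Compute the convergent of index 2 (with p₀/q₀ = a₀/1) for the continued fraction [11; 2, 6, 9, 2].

Using pₖ = aₖpₖ₋₁ + pₖ₋₂, qₖ = aₖqₖ₋₁ + qₖ₋₂ (with p₋₁=1, p₋₂=0, q₋₁=0, q₋₂=1):
  k=0: a=11, p=11, q=1
  k=1: a=2, p=23, q=2
  k=2: a=6, p=149, q=13

149/13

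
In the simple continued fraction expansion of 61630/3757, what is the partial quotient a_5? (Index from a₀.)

18

61630 = 16·3757 + 1518   →  a_0 = 16
3757 = 2·1518 + 721   →  a_1 = 2
1518 = 2·721 + 76   →  a_2 = 2
721 = 9·76 + 37   →  a_3 = 9
76 = 2·37 + 2   →  a_4 = 2
37 = 18·2 + 1   →  a_5 = 18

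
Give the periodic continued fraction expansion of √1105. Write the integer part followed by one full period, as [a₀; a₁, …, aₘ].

[33; 4, 7, 7, 4, 66]

a₀ = ⌊√1105⌋ = 33.
With m₀=0, d₀=1 and mₖ₊₁ = dₖaₖ − mₖ, dₖ₊₁ = (n − mₖ₊₁²)/dₖ, aₖ₊₁ = ⌊(a₀+mₖ₊₁)/dₖ₊₁⌋:
  k=1: m=33, d=16, a=4
  k=2: m=31, d=9, a=7
  k=3: m=32, d=9, a=7
  k=4: m=31, d=16, a=4
  k=5: m=33, d=1, a=66
d=1 and a=2a₀=66 at k=5, so the next step gives (m, d) = (33, 16) again — its k=1 value — and the period has length 5.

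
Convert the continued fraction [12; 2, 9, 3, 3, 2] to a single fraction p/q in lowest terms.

Fold from the inside: start with 2/1.
  3 + 1/2 = 7/2
  3 + 2/7 = 23/7
  9 + 7/23 = 214/23
  2 + 23/214 = 451/214
  12 + 214/451 = 5626/451

5626/451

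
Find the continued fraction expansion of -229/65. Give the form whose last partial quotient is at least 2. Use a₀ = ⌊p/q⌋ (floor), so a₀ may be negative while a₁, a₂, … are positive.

[-4; 2, 10, 3]

-229 = -4×65 + 31
65 = 2×31 + 3
31 = 10×3 + 1
3 = 3×1 + 0  (stop)
So -229/65 = [-4; 2, 10, 3].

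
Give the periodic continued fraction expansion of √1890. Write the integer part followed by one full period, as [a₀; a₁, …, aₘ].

a₀ = ⌊√1890⌋ = 43.
With m₀=0, d₀=1 and mₖ₊₁ = dₖaₖ − mₖ, dₖ₊₁ = (n − mₖ₊₁²)/dₖ, aₖ₊₁ = ⌊(a₀+mₖ₊₁)/dₖ₊₁⌋:
  k=1: m=43, d=41, a=2
  k=2: m=39, d=9, a=9
  k=3: m=42, d=14, a=6
  k=4: m=42, d=9, a=9
  k=5: m=39, d=41, a=2
  k=6: m=43, d=1, a=86
d=1 and a=2a₀=86 at k=6, so the next step gives (m, d) = (43, 41) again — its k=1 value — and the period has length 6.

[43; 2, 9, 6, 9, 2, 86]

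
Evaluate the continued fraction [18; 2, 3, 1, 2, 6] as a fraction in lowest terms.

Fold from the inside: start with 6/1.
  2 + 1/6 = 13/6
  1 + 6/13 = 19/13
  3 + 13/19 = 70/19
  2 + 19/70 = 159/70
  18 + 70/159 = 2932/159

2932/159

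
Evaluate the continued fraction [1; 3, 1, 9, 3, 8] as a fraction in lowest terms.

Using pₖ = aₖpₖ₋₁ + pₖ₋₂ and qₖ = aₖqₖ₋₁ + qₖ₋₂:
  k=0: a=1, p=1, q=1
  k=1: a=3, p=4, q=3
  k=2: a=1, p=5, q=4
  k=3: a=9, p=49, q=39
  k=4: a=3, p=152, q=121
  k=5: a=8, p=1265, q=1007

1265/1007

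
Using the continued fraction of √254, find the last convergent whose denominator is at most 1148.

8144/511

√254 = [15; 1, 14, 1, 30, …] (period length 4).
Convergents:
  p_0/q_0 = 15/1
  p_1/q_1 = 16/1
  p_2/q_2 = 239/15
  p_3/q_3 = 255/16
  p_4/q_4 = 7889/495
  p_5/q_5 = 8144/511
  p_6/q_6 = 121905/7649
q_5 = 511 ≤ 1148 < 7649 = q_6, so the answer is 8144/511.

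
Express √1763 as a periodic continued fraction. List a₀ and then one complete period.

a₀ = ⌊√1763⌋ = 41.

[41; 1, 82]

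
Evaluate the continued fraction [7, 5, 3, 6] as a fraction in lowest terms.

Using pₖ = aₖpₖ₋₁ + pₖ₋₂ and qₖ = aₖqₖ₋₁ + qₖ₋₂:
  k=0: a=7, p=7, q=1
  k=1: a=5, p=36, q=5
  k=2: a=3, p=115, q=16
  k=3: a=6, p=726, q=101

726/101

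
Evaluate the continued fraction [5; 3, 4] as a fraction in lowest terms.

Fold from the inside: start with 4/1.
  3 + 1/4 = 13/4
  5 + 4/13 = 69/13

69/13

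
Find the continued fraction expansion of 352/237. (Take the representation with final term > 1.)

352 = 1·237 + 115
237 = 2·115 + 7
115 = 16·7 + 3
7 = 2·3 + 1
3 = 3·1 + 0  (stop)
So 352/237 = [1; 2, 16, 2, 3].

[1; 2, 16, 2, 3]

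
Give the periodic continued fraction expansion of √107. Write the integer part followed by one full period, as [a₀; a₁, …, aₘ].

a₀ = ⌊√107⌋ = 10.
With m₀=0, d₀=1 and mₖ₊₁ = dₖaₖ − mₖ, dₖ₊₁ = (n − mₖ₊₁²)/dₖ, aₖ₊₁ = ⌊(a₀+mₖ₊₁)/dₖ₊₁⌋:
  k=1: m=10, d=7, a=2
  k=2: m=4, d=13, a=1
  k=3: m=9, d=2, a=9
  k=4: m=9, d=13, a=1
  k=5: m=4, d=7, a=2
  k=6: m=10, d=1, a=20
d=1 and a=2a₀=20 at k=6, so the next step gives (m, d) = (10, 7) again — its k=1 value — and the period has length 6.

[10; 2, 1, 9, 1, 2, 20]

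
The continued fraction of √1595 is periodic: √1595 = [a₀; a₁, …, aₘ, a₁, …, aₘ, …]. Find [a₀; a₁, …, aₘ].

a₀ = ⌊√1595⌋ = 39.
With m₀=0, d₀=1 and mₖ₊₁ = dₖaₖ − mₖ, dₖ₊₁ = (n − mₖ₊₁²)/dₖ, aₖ₊₁ = ⌊(a₀+mₖ₊₁)/dₖ₊₁⌋:
  k=1: m=39, d=74, a=1
  k=2: m=35, d=5, a=14
  k=3: m=35, d=74, a=1
  k=4: m=39, d=1, a=78
d=1 and a=2a₀=78 at k=4, so the next step gives (m, d) = (39, 74) again — its k=1 value — and the period has length 4.

[39; 1, 14, 1, 78]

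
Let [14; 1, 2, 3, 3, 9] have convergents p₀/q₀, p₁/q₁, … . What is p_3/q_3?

Using pₖ = aₖpₖ₋₁ + pₖ₋₂, qₖ = aₖqₖ₋₁ + qₖ₋₂ (with p₋₁=1, p₋₂=0, q₋₁=0, q₋₂=1):
  k=0: a=14, p=14, q=1
  k=1: a=1, p=15, q=1
  k=2: a=2, p=44, q=3
  k=3: a=3, p=147, q=10

147/10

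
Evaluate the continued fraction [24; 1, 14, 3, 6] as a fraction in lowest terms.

7256/291

Fold from the inside: start with 6/1.
  3 + 1/6 = 19/6
  14 + 6/19 = 272/19
  1 + 19/272 = 291/272
  24 + 272/291 = 7256/291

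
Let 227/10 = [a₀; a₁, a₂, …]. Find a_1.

227 = 22·10 + 7   →  a_0 = 22
10 = 1·7 + 3   →  a_1 = 1

1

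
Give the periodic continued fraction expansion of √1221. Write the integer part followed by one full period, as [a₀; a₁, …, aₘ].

[34; 1, 16, 2, 16, 1, 68]

a₀ = ⌊√1221⌋ = 34.
With m₀=0, d₀=1 and mₖ₊₁ = dₖaₖ − mₖ, dₖ₊₁ = (n − mₖ₊₁²)/dₖ, aₖ₊₁ = ⌊(a₀+mₖ₊₁)/dₖ₊₁⌋:
  k=1: m=34, d=65, a=1
  k=2: m=31, d=4, a=16
  k=3: m=33, d=33, a=2
  k=4: m=33, d=4, a=16
  k=5: m=31, d=65, a=1
  k=6: m=34, d=1, a=68
d=1 and a=2a₀=68 at k=6, so the next step gives (m, d) = (34, 65) again — its k=1 value — and the period has length 6.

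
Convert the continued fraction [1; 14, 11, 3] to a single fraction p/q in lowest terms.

Fold from the inside: start with 3/1.
  11 + 1/3 = 34/3
  14 + 3/34 = 479/34
  1 + 34/479 = 513/479

513/479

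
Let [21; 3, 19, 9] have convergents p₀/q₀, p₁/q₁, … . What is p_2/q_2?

Using pₖ = aₖpₖ₋₁ + pₖ₋₂, qₖ = aₖqₖ₋₁ + qₖ₋₂ (with p₋₁=1, p₋₂=0, q₋₁=0, q₋₂=1):
  k=0: a=21, p=21, q=1
  k=1: a=3, p=64, q=3
  k=2: a=19, p=1237, q=58

1237/58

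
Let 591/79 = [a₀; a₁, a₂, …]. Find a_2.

591 = 7·79 + 38   →  a_0 = 7
79 = 2·38 + 3   →  a_1 = 2
38 = 12·3 + 2   →  a_2 = 12

12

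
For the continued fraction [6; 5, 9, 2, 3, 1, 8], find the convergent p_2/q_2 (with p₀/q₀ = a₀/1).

285/46

Using pₖ = aₖpₖ₋₁ + pₖ₋₂, qₖ = aₖqₖ₋₁ + qₖ₋₂ (with p₋₁=1, p₋₂=0, q₋₁=0, q₋₂=1):
  k=0: a=6, p=6, q=1
  k=1: a=5, p=31, q=5
  k=2: a=9, p=285, q=46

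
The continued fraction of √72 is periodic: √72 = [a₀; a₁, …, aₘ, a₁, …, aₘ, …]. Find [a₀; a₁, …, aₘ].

a₀ = ⌊√72⌋ = 8.
With m₀=0, d₀=1 and mₖ₊₁ = dₖaₖ − mₖ, dₖ₊₁ = (n − mₖ₊₁²)/dₖ, aₖ₊₁ = ⌊(a₀+mₖ₊₁)/dₖ₊₁⌋:
  k=1: m=8, d=8, a=2
  k=2: m=8, d=1, a=16
d=1 and a=2a₀=16 at k=2, so the next step gives (m, d) = (8, 8) again — its k=1 value — and the period has length 2.

[8; 2, 16]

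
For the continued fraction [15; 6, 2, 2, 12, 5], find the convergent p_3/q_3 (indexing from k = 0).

485/32

Using pₖ = aₖpₖ₋₁ + pₖ₋₂, qₖ = aₖqₖ₋₁ + qₖ₋₂ (with p₋₁=1, p₋₂=0, q₋₁=0, q₋₂=1):
  k=0: a=15, p=15, q=1
  k=1: a=6, p=91, q=6
  k=2: a=2, p=197, q=13
  k=3: a=2, p=485, q=32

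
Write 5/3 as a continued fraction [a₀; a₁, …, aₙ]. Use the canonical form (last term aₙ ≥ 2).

[1; 1, 2]

5 = 1*3 + 2
3 = 1*2 + 1
2 = 2*1 + 0  (stop)
So 5/3 = [1; 1, 2].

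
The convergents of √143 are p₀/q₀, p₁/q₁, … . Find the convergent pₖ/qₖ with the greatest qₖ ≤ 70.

√143 = [11; 1, 22, …] (period length 2).
Convergents:
  p_0/q_0 = 11/1
  p_1/q_1 = 12/1
  p_2/q_2 = 275/23
  p_3/q_3 = 287/24
  p_4/q_4 = 6589/551
q_3 = 24 ≤ 70 < 551 = q_4, so the answer is 287/24.

287/24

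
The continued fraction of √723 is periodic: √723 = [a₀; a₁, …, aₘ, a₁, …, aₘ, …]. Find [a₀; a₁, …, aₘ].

[26; 1, 7, 1, 52]

a₀ = ⌊√723⌋ = 26.
With m₀=0, d₀=1 and mₖ₊₁ = dₖaₖ − mₖ, dₖ₊₁ = (n − mₖ₊₁²)/dₖ, aₖ₊₁ = ⌊(a₀+mₖ₊₁)/dₖ₊₁⌋:
  k=1: m=26, d=47, a=1
  k=2: m=21, d=6, a=7
  k=3: m=21, d=47, a=1
  k=4: m=26, d=1, a=52
d=1 and a=2a₀=52 at k=4, so the next step gives (m, d) = (26, 47) again — its k=1 value — and the period has length 4.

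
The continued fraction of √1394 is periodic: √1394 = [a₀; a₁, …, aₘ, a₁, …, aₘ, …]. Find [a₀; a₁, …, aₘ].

a₀ = ⌊√1394⌋ = 37.
With m₀=0, d₀=1 and mₖ₊₁ = dₖaₖ − mₖ, dₖ₊₁ = (n − mₖ₊₁²)/dₖ, aₖ₊₁ = ⌊(a₀+mₖ₊₁)/dₖ₊₁⌋:
  k=1: m=37, d=25, a=2
  k=2: m=13, d=49, a=1
  k=3: m=36, d=2, a=36
  k=4: m=36, d=49, a=1
  k=5: m=13, d=25, a=2
  k=6: m=37, d=1, a=74
d=1 and a=2a₀=74 at k=6, so the next step gives (m, d) = (37, 25) again — its k=1 value — and the period has length 6.

[37; 2, 1, 36, 1, 2, 74]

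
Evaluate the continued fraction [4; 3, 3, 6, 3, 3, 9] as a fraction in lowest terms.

Fold from the inside: start with 9/1.
  3 + 1/9 = 28/9
  3 + 9/28 = 93/28
  6 + 28/93 = 586/93
  3 + 93/586 = 1851/586
  3 + 586/1851 = 6139/1851
  4 + 1851/6139 = 26407/6139

26407/6139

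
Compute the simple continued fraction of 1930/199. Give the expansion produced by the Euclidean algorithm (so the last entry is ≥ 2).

1930 = 9×199 + 139
199 = 1×139 + 60
139 = 2×60 + 19
60 = 3×19 + 3
19 = 6×3 + 1
3 = 3×1 + 0  (stop)
So 1930/199 = [9; 1, 2, 3, 6, 3].

[9; 1, 2, 3, 6, 3]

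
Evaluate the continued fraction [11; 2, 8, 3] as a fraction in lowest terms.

608/53

Fold from the inside: start with 3/1.
  8 + 1/3 = 25/3
  2 + 3/25 = 53/25
  11 + 25/53 = 608/53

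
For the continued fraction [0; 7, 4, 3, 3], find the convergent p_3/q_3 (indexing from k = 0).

13/94

Using pₖ = aₖpₖ₋₁ + pₖ₋₂, qₖ = aₖqₖ₋₁ + qₖ₋₂ (with p₋₁=1, p₋₂=0, q₋₁=0, q₋₂=1):
  k=0: a=0, p=0, q=1
  k=1: a=7, p=1, q=7
  k=2: a=4, p=4, q=29
  k=3: a=3, p=13, q=94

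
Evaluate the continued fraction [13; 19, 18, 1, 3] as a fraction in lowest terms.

18652/1429

Fold from the inside: start with 3/1.
  1 + 1/3 = 4/3
  18 + 3/4 = 75/4
  19 + 4/75 = 1429/75
  13 + 75/1429 = 18652/1429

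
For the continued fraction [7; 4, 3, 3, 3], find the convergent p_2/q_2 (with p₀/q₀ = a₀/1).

Using pₖ = aₖpₖ₋₁ + pₖ₋₂, qₖ = aₖqₖ₋₁ + qₖ₋₂ (with p₋₁=1, p₋₂=0, q₋₁=0, q₋₂=1):
  k=0: a=7, p=7, q=1
  k=1: a=4, p=29, q=4
  k=2: a=3, p=94, q=13

94/13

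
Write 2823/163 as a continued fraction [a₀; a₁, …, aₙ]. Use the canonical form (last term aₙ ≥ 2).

[17; 3, 7, 2, 3]

2823 = 17×163 + 52
163 = 3×52 + 7
52 = 7×7 + 3
7 = 2×3 + 1
3 = 3×1 + 0  (stop)
So 2823/163 = [17; 3, 7, 2, 3].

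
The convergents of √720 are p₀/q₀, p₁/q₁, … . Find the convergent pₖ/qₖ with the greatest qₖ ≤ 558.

8667/323

√720 = [26; 1, 4, 1, 52, …] (period length 4).
Convergents:
  p_0/q_0 = 26/1
  p_1/q_1 = 27/1
  p_2/q_2 = 134/5
  p_3/q_3 = 161/6
  p_4/q_4 = 8506/317
  p_5/q_5 = 8667/323
  p_6/q_6 = 43174/1609
q_5 = 323 ≤ 558 < 1609 = q_6, so the answer is 8667/323.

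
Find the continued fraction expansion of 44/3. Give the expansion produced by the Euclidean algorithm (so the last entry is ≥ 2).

44 = 14·3 + 2
3 = 1·2 + 1
2 = 2·1 + 0  (stop)
So 44/3 = [14; 1, 2].

[14; 1, 2]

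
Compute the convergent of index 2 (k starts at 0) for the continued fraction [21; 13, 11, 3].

Using pₖ = aₖpₖ₋₁ + pₖ₋₂, qₖ = aₖqₖ₋₁ + qₖ₋₂ (with p₋₁=1, p₋₂=0, q₋₁=0, q₋₂=1):
  k=0: a=21, p=21, q=1
  k=1: a=13, p=274, q=13
  k=2: a=11, p=3035, q=144

3035/144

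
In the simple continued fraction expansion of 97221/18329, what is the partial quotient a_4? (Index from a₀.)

97221 = 5·18329 + 5576   →  a_0 = 5
18329 = 3·5576 + 1601   →  a_1 = 3
5576 = 3·1601 + 773   →  a_2 = 3
1601 = 2·773 + 55   →  a_3 = 2
773 = 14·55 + 3   →  a_4 = 14

14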